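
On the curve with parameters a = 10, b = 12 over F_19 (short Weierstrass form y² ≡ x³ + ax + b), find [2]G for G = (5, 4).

tangent at (5, 4): λ = (3·5² + 10)/(2·4) ≡ 9/8. 8⁻¹ ≡ 12 (mod 19), so λ ≡ 9·12 ≡ 13.
  x = λ² - 5 - 5 = 169 - 10 ≡ 7; y = λ·(5 - 7) - 4 ≡ 8. → (7, 8)

(7, 8)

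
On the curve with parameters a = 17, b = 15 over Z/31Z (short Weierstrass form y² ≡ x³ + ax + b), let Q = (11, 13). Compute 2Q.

(19, 6)

tangent at (11, 13): λ = (3·11² + 17)/(2·13) ≡ 8/26. 26⁻¹ ≡ 6 (mod 31), so λ ≡ 8·6 ≡ 17.
  x = λ² - 11 - 11 = 289 - 22 ≡ 19; y = λ·(11 - 19) - 13 ≡ 6. → (19, 6)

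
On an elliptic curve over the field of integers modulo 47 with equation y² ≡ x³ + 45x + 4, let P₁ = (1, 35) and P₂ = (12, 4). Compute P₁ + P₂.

(1, 35) + (12, 4). λ = (4 - 35)/(12 - 1) ≡ 16/11 mod 47. 11⁻¹ ≡ 30 (mod 47), so λ ≡ 10.
  x = λ² - 1 - 12 = 100 - 13 ≡ 40; y = λ·(1 - 40) - 35 ≡ 45. → (40, 45)

(40, 45)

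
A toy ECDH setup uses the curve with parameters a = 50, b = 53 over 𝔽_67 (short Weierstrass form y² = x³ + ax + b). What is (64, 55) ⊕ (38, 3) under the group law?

(64, 55) + (38, 3). λ = (3 - 55)/(38 - 64) ≡ 15/41 mod 67. 41⁻¹ ≡ 18 (mod 67) since 41·18 = 738 ≡ 1, so λ ≡ 2.
  x = λ² - 64 - 38 = 4 - 102 ≡ 36; y = λ·(64 - 36) - 55 ≡ 1. → (36, 1)

(36, 1)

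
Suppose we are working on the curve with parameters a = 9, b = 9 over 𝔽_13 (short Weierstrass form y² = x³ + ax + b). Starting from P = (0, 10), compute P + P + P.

(5, 6)

Repeated addition: build up to 3P.
2P: tangent at (0, 10): λ = (3·0² + 9)/(2·10) ≡ 9/7. 7⁻¹ ≡ 2 (mod 13), so λ ≡ 9·2 ≡ 5.
  x = λ² - 0 - 0 = 25 - 0 ≡ 12; y = λ·(0 - 12) - 10 ≡ 8. → (12, 8)
3P: (12, 8) + (0, 10). λ = (10 - 8)/(0 - 12) ≡ 2/1 mod 13. 1⁻¹ ≡ 1 (mod 13) since 1·1 = 1 ≡ 1, so λ ≡ 2.
  x = λ² - 12 - 0 = 4 - 12 ≡ 5; y = λ·(12 - 5) - 8 ≡ 6. → (5, 6)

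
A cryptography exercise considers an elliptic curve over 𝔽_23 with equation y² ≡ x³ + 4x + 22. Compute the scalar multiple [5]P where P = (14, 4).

Double-and-add on 5 = (101)₂. Start with P = (14, 4) for the leading 1-bit.
double: tangent at (14, 4): λ = (3·14² + 4)/(2·4) ≡ 17/8. 8⁻¹ ≡ 3 (mod 23), so λ ≡ 17·3 ≡ 5.
  x = λ² - 14 - 14 = 25 - 28 ≡ 20; y = λ·(14 - 20) - 4 ≡ 12. → (20, 12)
double: tangent at (20, 12): λ = (3·20² + 4)/(2·12) ≡ 8/1. 1⁻¹ ≡ 1 (mod 23), so λ ≡ 8·1 ≡ 8.
  x = λ² - 20 - 20 = 64 - 40 ≡ 1; y = λ·(20 - 1) - 12 ≡ 2. → (1, 2)
add P: (1, 2) + (14, 4). λ = (4 - 2)/(14 - 1) ≡ 2/13 mod 23. 13⁻¹ ≡ 16 (mod 23), so λ ≡ 9.
  x = λ² - 1 - 14 = 81 - 15 ≡ 20; y = λ·(1 - 20) - 2 ≡ 11. → (20, 11)

(20, 11)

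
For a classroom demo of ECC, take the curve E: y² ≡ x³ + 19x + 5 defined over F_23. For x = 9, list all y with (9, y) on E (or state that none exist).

10, 13

x³ + 19x + 5 = 905 ≡ 8 (mod 23).
Square roots of 8 mod 23: 10 and 13 (since 10² = 100 ≡ 8).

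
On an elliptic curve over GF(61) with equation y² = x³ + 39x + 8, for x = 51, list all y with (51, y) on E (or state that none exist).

none

x³ + 39x + 8 = 134648 ≡ 21 (mod 61).
21 is a non-residue mod 61; no y exists.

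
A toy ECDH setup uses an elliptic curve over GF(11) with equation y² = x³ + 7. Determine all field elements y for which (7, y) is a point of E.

x³ + 0x + 7 = 350 ≡ 9 (mod 11).
Square roots of 9 mod 11: 3 and 8 (since 3² = 9 ≡ 9).

3, 8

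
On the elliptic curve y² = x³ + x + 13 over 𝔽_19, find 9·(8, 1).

(2, 17)

Write P = (8, 1).
Repeated addition: build up to 9P.
2P: tangent at (8, 1): λ = (3·8² + 1)/(2·1) ≡ 3/2. 2⁻¹ ≡ 10 (mod 19), so λ ≡ 3·10 ≡ 11.
  x = λ² - 8 - 8 = 121 - 16 ≡ 10; y = λ·(8 - 10) - 1 ≡ 15. → (10, 15)
3P: (10, 15) + (8, 1). λ = (1 - 15)/(8 - 10) ≡ 5/17 mod 19. 17⁻¹ ≡ 9 (mod 19), so λ ≡ 7.
  x = λ² - 10 - 8 = 49 - 18 ≡ 12; y = λ·(10 - 12) - 15 ≡ 9. → (12, 9)
4P: (12, 9) + (8, 1). λ = (1 - 9)/(8 - 12) ≡ 11/15 mod 19. 15⁻¹ ≡ 14 (mod 19), so λ ≡ 2.
  x = λ² - 12 - 8 = 4 - 20 ≡ 3; y = λ·(12 - 3) - 9 ≡ 9. → (3, 9)
5P: (3, 9) + (8, 1). λ = (1 - 9)/(8 - 3) ≡ 11/5 mod 19. 5⁻¹ ≡ 4 (mod 19), so λ ≡ 6.
  x = λ² - 3 - 8 = 36 - 11 ≡ 6; y = λ·(3 - 6) - 9 ≡ 11. → (6, 11)
6P: (6, 11) + (8, 1). λ = (1 - 11)/(8 - 6) ≡ 9/2 mod 19. 2⁻¹ ≡ 10 (mod 19), so λ ≡ 14.
  x = λ² - 6 - 8 = 196 - 14 ≡ 11; y = λ·(6 - 11) - 11 ≡ 14. → (11, 14)
7P: (11, 14) + (8, 1). λ = (1 - 14)/(8 - 11) ≡ 6/16 mod 19. 16⁻¹ ≡ 6 (mod 19), so λ ≡ 17.
  x = λ² - 11 - 8 = 289 - 19 ≡ 4; y = λ·(11 - 4) - 14 ≡ 10. → (4, 10)
8P: (4, 10) + (8, 1). λ = (1 - 10)/(8 - 4) ≡ 10/4 mod 19. 4⁻¹ ≡ 5 (mod 19) since 4·5 = 20 ≡ 1, so λ ≡ 12.
  x = λ² - 4 - 8 = 144 - 12 ≡ 18; y = λ·(4 - 18) - 10 ≡ 12. → (18, 12)
9P: (18, 12) + (8, 1). λ = (1 - 12)/(8 - 18) ≡ 8/9 mod 19. 9⁻¹ ≡ 17 (mod 19) since 9·17 = 153 ≡ 1, so λ ≡ 3.
  x = λ² - 18 - 8 = 9 - 26 ≡ 2; y = λ·(18 - 2) - 12 ≡ 17. → (2, 17)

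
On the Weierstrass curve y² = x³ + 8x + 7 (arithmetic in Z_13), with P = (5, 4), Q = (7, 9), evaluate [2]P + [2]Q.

(1, 4)

First 2P:
Repeated addition: build up to 2P.
2P: tangent at (5, 4): λ = (3·5² + 8)/(2·4) ≡ 5/8. 8⁻¹ ≡ 5 (mod 13), so λ ≡ 5·5 ≡ 12.
  x = λ² - 5 - 5 = 144 - 10 ≡ 4; y = λ·(5 - 4) - 4 ≡ 8. → (4, 8)
2P = (4, 8).
Next 2Q:
Repeated addition: build up to 2Q.
2Q: tangent at (7, 9): λ = (3·7² + 8)/(2·9) ≡ 12/5. 5⁻¹ ≡ 8 (mod 13), so λ ≡ 12·8 ≡ 5.
  x = λ² - 7 - 7 = 25 - 14 ≡ 11; y = λ·(7 - 11) - 9 ≡ 10. → (11, 10)
2Q = (11, 10).
Finally 2P + 2Q:
(4, 8) + (11, 10). λ = (10 - 8)/(11 - 4) ≡ 2/7 mod 13. 7⁻¹ ≡ 2 (mod 13), so λ ≡ 4.
  x = λ² - 4 - 11 = 16 - 15 ≡ 1; y = λ·(4 - 1) - 8 ≡ 4. → (1, 4)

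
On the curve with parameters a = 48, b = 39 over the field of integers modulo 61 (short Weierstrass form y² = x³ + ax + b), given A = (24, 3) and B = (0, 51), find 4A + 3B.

First 4A:
Double-and-add on 4 = (100)₂. Start with A = (24, 3) for the leading 1-bit.
double: tangent at (24, 3): λ = (3·24² + 48)/(2·3) ≡ 7/6. 6⁻¹ ≡ 51 (mod 61) since 6·51 = 306 ≡ 1, so λ ≡ 7·51 ≡ 52.
  x = λ² - 24 - 24 = 2704 - 48 ≡ 33; y = λ·(24 - 33) - 3 ≡ 17. → (33, 17)
double: tangent at (33, 17): λ = (3·33² + 48)/(2·17) ≡ 21/34. 34⁻¹ ≡ 9 (mod 61) since 34·9 = 306 ≡ 1, so λ ≡ 21·9 ≡ 6.
  x = λ² - 33 - 33 = 36 - 66 ≡ 31; y = λ·(33 - 31) - 17 ≡ 56. → (31, 56)
4A = (31, 56).
Next 3B:
Repeated addition: build up to 3B.
2B: tangent at (0, 51): λ = (3·0² + 48)/(2·51) ≡ 48/41. 41⁻¹ ≡ 3 (mod 61) since 41·3 = 123 ≡ 1, so λ ≡ 48·3 ≡ 22.
  x = λ² - 0 - 0 = 484 - 0 ≡ 57; y = λ·(0 - 57) - 51 ≡ 37. → (57, 37)
3B: (57, 37) + (0, 51). λ = (51 - 37)/(0 - 57) ≡ 14/4 mod 61. 4⁻¹ ≡ 46 (mod 61), so λ ≡ 34.
  x = λ² - 57 - 0 = 1156 - 57 ≡ 1; y = λ·(57 - 1) - 37 ≡ 37. → (1, 37)
3B = (1, 37).
Finally 4A + 3B:
(31, 56) + (1, 37). λ = (37 - 56)/(1 - 31) ≡ 42/31 mod 61. 31⁻¹ ≡ 2 (mod 61), so λ ≡ 23.
  x = λ² - 31 - 1 = 529 - 32 ≡ 9; y = λ·(31 - 9) - 56 ≡ 23. → (9, 23)

(9, 23)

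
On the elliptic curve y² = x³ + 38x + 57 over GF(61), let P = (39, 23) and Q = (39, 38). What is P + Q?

The two points share x = 39 and their y-coordinates satisfy 23 + 38 ≡ 0 (mod 61), so they are inverses. Their sum is O.

O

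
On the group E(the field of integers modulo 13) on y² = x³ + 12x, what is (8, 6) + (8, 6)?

(0, 0)

tangent at (8, 6): λ = (3·8² + 12)/(2·6) ≡ 9/12. 12⁻¹ ≡ 12 (mod 13) since 12·12 = 144 ≡ 1, so λ ≡ 9·12 ≡ 4.
  x = λ² - 8 - 8 = 16 - 16 ≡ 0; y = λ·(8 - 0) - 6 ≡ 0. → (0, 0)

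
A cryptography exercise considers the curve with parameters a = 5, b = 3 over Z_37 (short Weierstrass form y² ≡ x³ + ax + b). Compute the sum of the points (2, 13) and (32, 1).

(2, 13) + (32, 1). λ = (1 - 13)/(32 - 2) ≡ 25/30 mod 37. 30⁻¹ ≡ 21 (mod 37) since 30·21 = 630 ≡ 1, so λ ≡ 7.
  x = λ² - 2 - 32 = 49 - 34 ≡ 15; y = λ·(2 - 15) - 13 ≡ 7. → (15, 7)

(15, 7)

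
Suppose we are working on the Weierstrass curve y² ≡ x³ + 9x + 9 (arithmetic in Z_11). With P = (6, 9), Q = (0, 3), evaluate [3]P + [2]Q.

First 3P:
Repeated addition: build up to 3P.
2P: tangent at (6, 9): λ = (3·6² + 9)/(2·9) ≡ 7/7. 7⁻¹ ≡ 8 (mod 11) since 7·8 = 56 ≡ 1, so λ ≡ 7·8 ≡ 1.
  x = λ² - 6 - 6 = 1 - 12 ≡ 0; y = λ·(6 - 0) - 9 ≡ 8. → (0, 8)
3P: (0, 8) + (6, 9). λ = (9 - 8)/(6 - 0) ≡ 1/6 mod 11. 6⁻¹ ≡ 2 (mod 11) since 6·2 = 12 ≡ 1, so λ ≡ 2.
  x = λ² - 0 - 6 = 4 - 6 ≡ 9; y = λ·(0 - 9) - 8 ≡ 7. → (9, 7)
3P = (9, 7).
Next 2Q:
Repeated addition: build up to 2Q.
2Q: tangent at (0, 3): λ = (3·0² + 9)/(2·3) ≡ 9/6. 6⁻¹ ≡ 2 (mod 11), so λ ≡ 9·2 ≡ 7.
  x = λ² - 0 - 0 = 49 - 0 ≡ 5; y = λ·(0 - 5) - 3 ≡ 6. → (5, 6)
2Q = (5, 6).
Finally 3P + 2Q:
(9, 7) + (5, 6). λ = (6 - 7)/(5 - 9) ≡ 10/7 mod 11. 7⁻¹ ≡ 8 (mod 11) since 7·8 = 56 ≡ 1, so λ ≡ 3.
  x = λ² - 9 - 5 = 9 - 14 ≡ 6; y = λ·(9 - 6) - 7 ≡ 2. → (6, 2)

(6, 2)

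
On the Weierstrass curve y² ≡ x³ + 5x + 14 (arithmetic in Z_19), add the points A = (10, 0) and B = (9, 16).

(9, 3)

(10, 0) + (9, 16). λ = (16 - 0)/(9 - 10) ≡ 16/18 mod 19. 18⁻¹ ≡ 18 (mod 19) since 18·18 = 324 ≡ 1, so λ ≡ 3.
  x = λ² - 10 - 9 = 9 - 19 ≡ 9; y = λ·(10 - 9) - 0 ≡ 3. → (9, 3)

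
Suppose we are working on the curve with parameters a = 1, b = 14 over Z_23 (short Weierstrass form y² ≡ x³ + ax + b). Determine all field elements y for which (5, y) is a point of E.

x³ + 1x + 14 = 144 ≡ 6 (mod 23).
Square roots of 6 mod 23: 11 and 12 (since 11² = 121 ≡ 6).

11, 12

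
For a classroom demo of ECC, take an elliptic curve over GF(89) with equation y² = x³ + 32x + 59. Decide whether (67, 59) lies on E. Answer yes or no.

y² = 59² ≡ 10; x³ + 32x + 59 = 302966 ≡ 10 (mod 89). 10 = 10.

yes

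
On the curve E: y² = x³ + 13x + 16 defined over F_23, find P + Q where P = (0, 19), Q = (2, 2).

(7, 6)

(0, 19) + (2, 2). λ = (2 - 19)/(2 - 0) ≡ 6/2 mod 23. 2⁻¹ ≡ 12 (mod 23), so λ ≡ 3.
  x = λ² - 0 - 2 = 9 - 2 ≡ 7; y = λ·(0 - 7) - 19 ≡ 6. → (7, 6)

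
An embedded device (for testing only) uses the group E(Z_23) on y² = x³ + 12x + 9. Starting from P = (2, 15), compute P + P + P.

Repeated addition: build up to 3P.
2P: tangent at (2, 15): λ = (3·2² + 12)/(2·15) ≡ 1/7. 7⁻¹ ≡ 10 (mod 23), so λ ≡ 1·10 ≡ 10.
  x = λ² - 2 - 2 = 100 - 4 ≡ 4; y = λ·(2 - 4) - 15 ≡ 11. → (4, 11)
3P: (4, 11) + (2, 15). λ = (15 - 11)/(2 - 4) ≡ 4/21 mod 23. 21⁻¹ ≡ 11 (mod 23) since 21·11 = 231 ≡ 1, so λ ≡ 21.
  x = λ² - 4 - 2 = 441 - 6 ≡ 21; y = λ·(4 - 21) - 11 ≡ 0. → (21, 0)

(21, 0)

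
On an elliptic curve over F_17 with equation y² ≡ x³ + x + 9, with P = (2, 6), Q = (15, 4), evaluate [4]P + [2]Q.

(9, 13)

First 4P:
Repeated addition: build up to 4P.
2P: tangent at (2, 6): λ = (3·2² + 1)/(2·6) ≡ 13/12. 12⁻¹ ≡ 10 (mod 17) since 12·10 = 120 ≡ 1, so λ ≡ 13·10 ≡ 11.
  x = λ² - 2 - 2 = 121 - 4 ≡ 15; y = λ·(2 - 15) - 6 ≡ 4. → (15, 4)
3P: (15, 4) + (2, 6). λ = (6 - 4)/(2 - 15) ≡ 2/4 mod 17. 4⁻¹ ≡ 13 (mod 17) since 4·13 = 52 ≡ 1, so λ ≡ 9.
  x = λ² - 15 - 2 = 81 - 17 ≡ 13; y = λ·(15 - 13) - 4 ≡ 14. → (13, 14)
4P: (13, 14) + (2, 6). λ = (6 - 14)/(2 - 13) ≡ 9/6 mod 17. 6⁻¹ ≡ 3 (mod 17) since 6·3 = 18 ≡ 1, so λ ≡ 10.
  x = λ² - 13 - 2 = 100 - 15 ≡ 0; y = λ·(13 - 0) - 14 ≡ 14. → (0, 14)
4P = (0, 14).
Next 2Q:
Repeated addition: build up to 2Q.
2Q: tangent at (15, 4): λ = (3·15² + 1)/(2·4) ≡ 13/8. 8⁻¹ ≡ 15 (mod 17), so λ ≡ 13·15 ≡ 8.
  x = λ² - 15 - 15 = 64 - 30 ≡ 0; y = λ·(15 - 0) - 4 ≡ 14. → (0, 14)
2Q = (0, 14).
Finally 4P + 2Q:
tangent at (0, 14): λ = (3·0² + 1)/(2·14) ≡ 1/11. 11⁻¹ ≡ 14 (mod 17), so λ ≡ 1·14 ≡ 14.
  x = λ² - 0 - 0 = 196 - 0 ≡ 9; y = λ·(0 - 9) - 14 ≡ 13. → (9, 13)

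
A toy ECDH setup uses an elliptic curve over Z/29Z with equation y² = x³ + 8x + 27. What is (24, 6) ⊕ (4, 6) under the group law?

(24, 6) + (4, 6). λ = (6 - 6)/(4 - 24) ≡ 0/9 mod 29. 9⁻¹ ≡ 13 (mod 29) since 9·13 = 117 ≡ 1, so λ ≡ 0.
  x = λ² - 24 - 4 = 0 - 28 ≡ 1; y = λ·(24 - 1) - 6 ≡ 23. → (1, 23)

(1, 23)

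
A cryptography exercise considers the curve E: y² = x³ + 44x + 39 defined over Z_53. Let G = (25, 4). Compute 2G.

(14, 31)

tangent at (25, 4): λ = (3·25² + 44)/(2·4) ≡ 11/8. 8⁻¹ ≡ 20 (mod 53) since 8·20 = 160 ≡ 1, so λ ≡ 11·20 ≡ 8.
  x = λ² - 25 - 25 = 64 - 50 ≡ 14; y = λ·(25 - 14) - 4 ≡ 31. → (14, 31)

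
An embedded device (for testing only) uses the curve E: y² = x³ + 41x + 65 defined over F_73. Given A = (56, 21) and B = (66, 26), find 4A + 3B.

First 4A:
Double-and-add on 4 = (100)₂. Start with A = (56, 21) for the leading 1-bit.
double: tangent at (56, 21): λ = (3·56² + 41)/(2·21) ≡ 32/42. 42⁻¹ ≡ 40 (mod 73) since 42·40 = 1680 ≡ 1, so λ ≡ 32·40 ≡ 39.
  x = λ² - 56 - 56 = 1521 - 112 ≡ 22; y = λ·(56 - 22) - 21 ≡ 64. → (22, 64)
double: tangent at (22, 64): λ = (3·22² + 41)/(2·64) ≡ 33/55. 55⁻¹ ≡ 4 (mod 73) since 55·4 = 220 ≡ 1, so λ ≡ 33·4 ≡ 59.
  x = λ² - 22 - 22 = 3481 - 44 ≡ 6; y = λ·(22 - 6) - 64 ≡ 4. → (6, 4)
4A = (6, 4).
Next 3B:
Repeated addition: build up to 3B.
2B: tangent at (66, 26): λ = (3·66² + 41)/(2·26) ≡ 42/52. 52⁻¹ ≡ 66 (mod 73), so λ ≡ 42·66 ≡ 71.
  x = λ² - 66 - 66 = 5041 - 132 ≡ 18; y = λ·(66 - 18) - 26 ≡ 24. → (18, 24)
3B: (18, 24) + (66, 26). λ = (26 - 24)/(66 - 18) ≡ 2/48 mod 73. 48⁻¹ ≡ 35 (mod 73) since 48·35 = 1680 ≡ 1, so λ ≡ 70.
  x = λ² - 18 - 66 = 4900 - 84 ≡ 71; y = λ·(18 - 71) - 24 ≡ 62. → (71, 62)
3B = (71, 62).
Finally 4A + 3B:
(6, 4) + (71, 62). λ = (62 - 4)/(71 - 6) ≡ 58/65 mod 73. 65⁻¹ ≡ 9 (mod 73) since 65·9 = 585 ≡ 1, so λ ≡ 11.
  x = λ² - 6 - 71 = 121 - 77 ≡ 44; y = λ·(6 - 44) - 4 ≡ 16. → (44, 16)

(44, 16)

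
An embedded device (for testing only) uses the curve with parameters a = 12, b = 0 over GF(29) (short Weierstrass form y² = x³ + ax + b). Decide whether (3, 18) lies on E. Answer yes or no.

yes

y² = 18² ≡ 5; x³ + 12x + 0 = 63 ≡ 5 (mod 29). 5 = 5.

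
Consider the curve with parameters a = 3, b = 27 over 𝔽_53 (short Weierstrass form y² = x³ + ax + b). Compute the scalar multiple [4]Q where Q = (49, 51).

(35, 36)

Double-and-add on 4 = (100)₂. Start with Q = (49, 51) for the leading 1-bit.
double: tangent at (49, 51): λ = (3·49² + 3)/(2·51) ≡ 51/49. 49⁻¹ ≡ 13 (mod 53), so λ ≡ 51·13 ≡ 27.
  x = λ² - 49 - 49 = 729 - 98 ≡ 48; y = λ·(49 - 48) - 51 ≡ 29. → (48, 29)
double: tangent at (48, 29): λ = (3·48² + 3)/(2·29) ≡ 25/5. 5⁻¹ ≡ 32 (mod 53), so λ ≡ 25·32 ≡ 5.
  x = λ² - 48 - 48 = 25 - 96 ≡ 35; y = λ·(48 - 35) - 29 ≡ 36. → (35, 36)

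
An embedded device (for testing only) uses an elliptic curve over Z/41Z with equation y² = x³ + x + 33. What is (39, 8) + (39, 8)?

(25, 29)

tangent at (39, 8): λ = (3·39² + 1)/(2·8) ≡ 13/16. 16⁻¹ ≡ 18 (mod 41) since 16·18 = 288 ≡ 1, so λ ≡ 13·18 ≡ 29.
  x = λ² - 39 - 39 = 841 - 78 ≡ 25; y = λ·(39 - 25) - 8 ≡ 29. → (25, 29)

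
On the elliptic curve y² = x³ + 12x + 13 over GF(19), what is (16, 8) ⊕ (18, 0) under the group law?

(16, 8) + (18, 0). λ = (0 - 8)/(18 - 16) ≡ 11/2 mod 19. 2⁻¹ ≡ 10 (mod 19) since 2·10 = 20 ≡ 1, so λ ≡ 15.
  x = λ² - 16 - 18 = 225 - 34 ≡ 1; y = λ·(16 - 1) - 8 ≡ 8. → (1, 8)

(1, 8)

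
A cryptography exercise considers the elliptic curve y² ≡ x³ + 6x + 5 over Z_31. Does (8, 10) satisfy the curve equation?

y² = 10² ≡ 7; x³ + 6x + 5 = 565 ≡ 7 (mod 31). 7 = 7.

yes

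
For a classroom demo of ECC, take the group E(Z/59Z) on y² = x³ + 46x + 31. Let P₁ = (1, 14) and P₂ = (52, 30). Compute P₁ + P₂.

(1, 14) + (52, 30). λ = (30 - 14)/(52 - 1) ≡ 16/51 mod 59. 51⁻¹ ≡ 22 (mod 59), so λ ≡ 57.
  x = λ² - 1 - 52 = 3249 - 53 ≡ 10; y = λ·(1 - 10) - 14 ≡ 4. → (10, 4)

(10, 4)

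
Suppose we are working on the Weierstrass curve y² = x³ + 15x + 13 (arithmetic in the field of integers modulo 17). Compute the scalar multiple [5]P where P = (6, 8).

Repeated addition: build up to 5P.
2P: tangent at (6, 8): λ = (3·6² + 15)/(2·8) ≡ 4/16. 16⁻¹ ≡ 16 (mod 17) since 16·16 = 256 ≡ 1, so λ ≡ 4·16 ≡ 13.
  x = λ² - 6 - 6 = 169 - 12 ≡ 4; y = λ·(6 - 4) - 8 ≡ 1. → (4, 1)
3P: (4, 1) + (6, 8). λ = (8 - 1)/(6 - 4) ≡ 7/2 mod 17. 2⁻¹ ≡ 9 (mod 17) since 2·9 = 18 ≡ 1, so λ ≡ 12.
  x = λ² - 4 - 6 = 144 - 10 ≡ 15; y = λ·(4 - 15) - 1 ≡ 3. → (15, 3)
4P: (15, 3) + (6, 8). λ = (8 - 3)/(6 - 15) ≡ 5/8 mod 17. 8⁻¹ ≡ 15 (mod 17), so λ ≡ 7.
  x = λ² - 15 - 6 = 49 - 21 ≡ 11; y = λ·(15 - 11) - 3 ≡ 8. → (11, 8)
5P: (11, 8) + (6, 8). λ = (8 - 8)/(6 - 11) ≡ 0/12 mod 17. 12⁻¹ ≡ 10 (mod 17) since 12·10 = 120 ≡ 1, so λ ≡ 0.
  x = λ² - 11 - 6 = 0 - 17 ≡ 0; y = λ·(11 - 0) - 8 ≡ 9. → (0, 9)

(0, 9)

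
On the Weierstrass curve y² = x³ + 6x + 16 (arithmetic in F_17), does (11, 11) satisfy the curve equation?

yes

y² = 11² ≡ 2; x³ + 6x + 16 = 1413 ≡ 2 (mod 17). 2 = 2.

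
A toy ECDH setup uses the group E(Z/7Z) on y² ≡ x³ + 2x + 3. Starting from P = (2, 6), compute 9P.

(6, 0)

Repeated addition: build up to 9P.
2P: tangent at (2, 6): λ = (3·2² + 2)/(2·6) ≡ 0/5. 5⁻¹ ≡ 3 (mod 7) since 5·3 = 15 ≡ 1, so λ ≡ 0·3 ≡ 0.
  x = λ² - 2 - 2 = 0 - 4 ≡ 3; y = λ·(2 - 3) - 6 ≡ 1. → (3, 1)
3P: (3, 1) + (2, 6). λ = (6 - 1)/(2 - 3) ≡ 5/6 mod 7. 6⁻¹ ≡ 6 (mod 7), so λ ≡ 2.
  x = λ² - 3 - 2 = 4 - 5 ≡ 6; y = λ·(3 - 6) - 1 ≡ 0. → (6, 0)
4P: (6, 0) + (2, 6). λ = (6 - 0)/(2 - 6) ≡ 6/3 mod 7. 3⁻¹ ≡ 5 (mod 7), so λ ≡ 2.
  x = λ² - 6 - 2 = 4 - 8 ≡ 3; y = λ·(6 - 3) - 0 ≡ 6. → (3, 6)
5P: (3, 6) + (2, 6). λ = (6 - 6)/(2 - 3) ≡ 0/6 mod 7. 6⁻¹ ≡ 6 (mod 7) since 6·6 = 36 ≡ 1, so λ ≡ 0.
  x = λ² - 3 - 2 = 0 - 5 ≡ 2; y = λ·(3 - 2) - 6 ≡ 1. → (2, 1)
6P: (2, 1) + (2, 6): same x and y₁ ≡ -y₂, so the sum is O.
7P: O + (2, 6) = (2, 6) (identity).
8P: tangent at (2, 6): λ = (3·2² + 2)/(2·6) ≡ 0/5. 5⁻¹ ≡ 3 (mod 7), so λ ≡ 0·3 ≡ 0.
  x = λ² - 2 - 2 = 0 - 4 ≡ 3; y = λ·(2 - 3) - 6 ≡ 1. → (3, 1)
9P: (3, 1) + (2, 6). λ = (6 - 1)/(2 - 3) ≡ 5/6 mod 7. 6⁻¹ ≡ 6 (mod 7) since 6·6 = 36 ≡ 1, so λ ≡ 2.
  x = λ² - 3 - 2 = 4 - 5 ≡ 6; y = λ·(3 - 6) - 1 ≡ 0. → (6, 0)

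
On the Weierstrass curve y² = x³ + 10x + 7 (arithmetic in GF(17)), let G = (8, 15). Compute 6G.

(8, 2)

Repeated addition: build up to 6G.
2G: tangent at (8, 15): λ = (3·8² + 10)/(2·15) ≡ 15/13. 13⁻¹ ≡ 4 (mod 17), so λ ≡ 15·4 ≡ 9.
  x = λ² - 8 - 8 = 81 - 16 ≡ 14; y = λ·(8 - 14) - 15 ≡ 16. → (14, 16)
3G: (14, 16) + (8, 15). λ = (15 - 16)/(8 - 14) ≡ 16/11 mod 17. 11⁻¹ ≡ 14 (mod 17), so λ ≡ 3.
  x = λ² - 14 - 8 = 9 - 22 ≡ 4; y = λ·(14 - 4) - 16 ≡ 14. → (4, 14)
4G: (4, 14) + (8, 15). λ = (15 - 14)/(8 - 4) ≡ 1/4 mod 17. 4⁻¹ ≡ 13 (mod 17), so λ ≡ 13.
  x = λ² - 4 - 8 = 169 - 12 ≡ 4; y = λ·(4 - 4) - 14 ≡ 3. → (4, 3)
5G: (4, 3) + (8, 15). λ = (15 - 3)/(8 - 4) ≡ 12/4 mod 17. 4⁻¹ ≡ 13 (mod 17), so λ ≡ 3.
  x = λ² - 4 - 8 = 9 - 12 ≡ 14; y = λ·(4 - 14) - 3 ≡ 1. → (14, 1)
6G: (14, 1) + (8, 15). λ = (15 - 1)/(8 - 14) ≡ 14/11 mod 17. 11⁻¹ ≡ 14 (mod 17), so λ ≡ 9.
  x = λ² - 14 - 8 = 81 - 22 ≡ 8; y = λ·(14 - 8) - 1 ≡ 2. → (8, 2)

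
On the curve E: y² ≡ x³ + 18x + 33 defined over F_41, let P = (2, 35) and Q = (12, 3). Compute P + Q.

(2, 35) + (12, 3). λ = (3 - 35)/(12 - 2) ≡ 9/10 mod 41. 10⁻¹ ≡ 37 (mod 41), so λ ≡ 5.
  x = λ² - 2 - 12 = 25 - 14 ≡ 11; y = λ·(2 - 11) - 35 ≡ 2. → (11, 2)

(11, 2)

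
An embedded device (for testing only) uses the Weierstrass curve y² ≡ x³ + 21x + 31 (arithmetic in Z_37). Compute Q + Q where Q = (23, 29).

tangent at (23, 29): λ = (3·23² + 21)/(2·29) ≡ 17/21. 21⁻¹ ≡ 30 (mod 37), so λ ≡ 17·30 ≡ 29.
  x = λ² - 23 - 23 = 841 - 46 ≡ 18; y = λ·(23 - 18) - 29 ≡ 5. → (18, 5)

(18, 5)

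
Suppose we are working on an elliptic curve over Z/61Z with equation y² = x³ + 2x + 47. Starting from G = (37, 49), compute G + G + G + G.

(28, 20)

Double-and-add on 4 = (100)₂. Start with G = (37, 49) for the leading 1-bit.
double: tangent at (37, 49): λ = (3·37² + 2)/(2·49) ≡ 22/37. 37⁻¹ ≡ 33 (mod 61) since 37·33 = 1221 ≡ 1, so λ ≡ 22·33 ≡ 55.
  x = λ² - 37 - 37 = 3025 - 74 ≡ 23; y = λ·(37 - 23) - 49 ≡ 50. → (23, 50)
double: tangent at (23, 50): λ = (3·23² + 2)/(2·50) ≡ 3/39. 39⁻¹ ≡ 36 (mod 61) since 39·36 = 1404 ≡ 1, so λ ≡ 3·36 ≡ 47.
  x = λ² - 23 - 23 = 2209 - 46 ≡ 28; y = λ·(23 - 28) - 50 ≡ 20. → (28, 20)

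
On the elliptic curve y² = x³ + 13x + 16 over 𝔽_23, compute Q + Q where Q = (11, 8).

tangent at (11, 8): λ = (3·11² + 13)/(2·8) ≡ 8/16. 16⁻¹ ≡ 13 (mod 23), so λ ≡ 8·13 ≡ 12.
  x = λ² - 11 - 11 = 144 - 22 ≡ 7; y = λ·(11 - 7) - 8 ≡ 17. → (7, 17)

(7, 17)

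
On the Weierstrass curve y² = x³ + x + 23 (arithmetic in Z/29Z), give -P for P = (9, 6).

-(9, 6) = (9, -6 mod 29) = (9, 23).

(9, 23)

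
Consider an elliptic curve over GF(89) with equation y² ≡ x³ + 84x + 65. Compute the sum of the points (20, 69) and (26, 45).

(20, 69) + (26, 45). λ = (45 - 69)/(26 - 20) ≡ 65/6 mod 89. 6⁻¹ ≡ 15 (mod 89) since 6·15 = 90 ≡ 1, so λ ≡ 85.
  x = λ² - 20 - 26 = 7225 - 46 ≡ 59; y = λ·(20 - 59) - 69 ≡ 87. → (59, 87)

(59, 87)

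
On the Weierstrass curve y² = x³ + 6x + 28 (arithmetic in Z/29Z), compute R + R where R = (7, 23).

(9, 17)

tangent at (7, 23): λ = (3·7² + 6)/(2·23) ≡ 8/17. 17⁻¹ ≡ 12 (mod 29) since 17·12 = 204 ≡ 1, so λ ≡ 8·12 ≡ 9.
  x = λ² - 7 - 7 = 81 - 14 ≡ 9; y = λ·(7 - 9) - 23 ≡ 17. → (9, 17)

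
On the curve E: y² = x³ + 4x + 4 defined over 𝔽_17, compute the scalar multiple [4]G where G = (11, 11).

(11, 6)

Repeated addition: build up to 4G.
2G: tangent at (11, 11): λ = (3·11² + 4)/(2·11) ≡ 10/5. 5⁻¹ ≡ 7 (mod 17) since 5·7 = 35 ≡ 1, so λ ≡ 10·7 ≡ 2.
  x = λ² - 11 - 11 = 4 - 22 ≡ 16; y = λ·(11 - 16) - 11 ≡ 13. → (16, 13)
3G: (16, 13) + (11, 11). λ = (11 - 13)/(11 - 16) ≡ 15/12 mod 17. 12⁻¹ ≡ 10 (mod 17), so λ ≡ 14.
  x = λ² - 16 - 11 = 196 - 27 ≡ 16; y = λ·(16 - 16) - 13 ≡ 4. → (16, 4)
4G: (16, 4) + (11, 11). λ = (11 - 4)/(11 - 16) ≡ 7/12 mod 17. 12⁻¹ ≡ 10 (mod 17), so λ ≡ 2.
  x = λ² - 16 - 11 = 4 - 27 ≡ 11; y = λ·(16 - 11) - 4 ≡ 6. → (11, 6)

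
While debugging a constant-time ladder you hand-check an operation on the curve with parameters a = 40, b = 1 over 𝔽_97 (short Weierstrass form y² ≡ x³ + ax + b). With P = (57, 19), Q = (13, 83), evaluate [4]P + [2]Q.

(92, 89)

First 4P:
Double-and-add on 4 = (100)₂. Start with P = (57, 19) for the leading 1-bit.
double: tangent at (57, 19): λ = (3·57² + 40)/(2·19) ≡ 87/38. 38⁻¹ ≡ 23 (mod 97) since 38·23 = 874 ≡ 1, so λ ≡ 87·23 ≡ 61.
  x = λ² - 57 - 57 = 3721 - 114 ≡ 18; y = λ·(57 - 18) - 19 ≡ 32. → (18, 32)
double: tangent at (18, 32): λ = (3·18² + 40)/(2·32) ≡ 42/64. 64⁻¹ ≡ 47 (mod 97), so λ ≡ 42·47 ≡ 34.
  x = λ² - 18 - 18 = 1156 - 36 ≡ 53; y = λ·(18 - 53) - 32 ≡ 39. → (53, 39)
4P = (53, 39).
Next 2Q:
Repeated addition: build up to 2Q.
2Q: tangent at (13, 83): λ = (3·13² + 40)/(2·83) ≡ 62/69. 69⁻¹ ≡ 45 (mod 97) since 69·45 = 3105 ≡ 1, so λ ≡ 62·45 ≡ 74.
  x = λ² - 13 - 13 = 5476 - 26 ≡ 18; y = λ·(13 - 18) - 83 ≡ 32. → (18, 32)
2Q = (18, 32).
Finally 4P + 2Q:
(53, 39) + (18, 32). λ = (32 - 39)/(18 - 53) ≡ 90/62 mod 97. 62⁻¹ ≡ 36 (mod 97), so λ ≡ 39.
  x = λ² - 53 - 18 = 1521 - 71 ≡ 92; y = λ·(53 - 92) - 39 ≡ 89. → (92, 89)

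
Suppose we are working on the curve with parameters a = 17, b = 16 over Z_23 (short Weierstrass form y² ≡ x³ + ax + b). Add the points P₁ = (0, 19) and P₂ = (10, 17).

(2, 9)

(0, 19) + (10, 17). λ = (17 - 19)/(10 - 0) ≡ 21/10 mod 23. 10⁻¹ ≡ 7 (mod 23), so λ ≡ 9.
  x = λ² - 0 - 10 = 81 - 10 ≡ 2; y = λ·(0 - 2) - 19 ≡ 9. → (2, 9)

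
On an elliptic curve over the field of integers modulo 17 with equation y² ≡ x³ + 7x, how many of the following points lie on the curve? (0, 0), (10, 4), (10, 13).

3

(0, 0): 0² ≡ 0, rhs ≡ 0 → on.
(10, 4): 4² ≡ 16, rhs ≡ 16 → on.
(10, 13): 13² ≡ 16, rhs ≡ 16 → on.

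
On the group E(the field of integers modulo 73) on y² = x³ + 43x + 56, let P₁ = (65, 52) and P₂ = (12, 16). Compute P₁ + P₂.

(8, 6)

(65, 52) + (12, 16). λ = (16 - 52)/(12 - 65) ≡ 37/20 mod 73. 20⁻¹ ≡ 11 (mod 73) since 20·11 = 220 ≡ 1, so λ ≡ 42.
  x = λ² - 65 - 12 = 1764 - 77 ≡ 8; y = λ·(65 - 8) - 52 ≡ 6. → (8, 6)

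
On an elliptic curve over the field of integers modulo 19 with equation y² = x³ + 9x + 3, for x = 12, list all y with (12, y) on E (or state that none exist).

x³ + 9x + 3 = 1839 ≡ 15 (mod 19).
15 is a non-residue mod 19; no y exists.

none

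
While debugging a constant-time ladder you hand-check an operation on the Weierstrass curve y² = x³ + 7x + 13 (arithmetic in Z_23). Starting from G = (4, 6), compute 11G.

(12, 13)

Repeated addition: build up to 11G.
2G: tangent at (4, 6): λ = (3·4² + 7)/(2·6) ≡ 9/12. 12⁻¹ ≡ 2 (mod 23), so λ ≡ 9·2 ≡ 18.
  x = λ² - 4 - 4 = 324 - 8 ≡ 17; y = λ·(4 - 17) - 6 ≡ 13. → (17, 13)
3G: (17, 13) + (4, 6). λ = (6 - 13)/(4 - 17) ≡ 16/10 mod 23. 10⁻¹ ≡ 7 (mod 23) since 10·7 = 70 ≡ 1, so λ ≡ 20.
  x = λ² - 17 - 4 = 400 - 21 ≡ 11; y = λ·(17 - 11) - 13 ≡ 15. → (11, 15)
4G: (11, 15) + (4, 6). λ = (6 - 15)/(4 - 11) ≡ 14/16 mod 23. 16⁻¹ ≡ 13 (mod 23), so λ ≡ 21.
  x = λ² - 11 - 4 = 441 - 15 ≡ 12; y = λ·(11 - 12) - 15 ≡ 10. → (12, 10)
5G: (12, 10) + (4, 6). λ = (6 - 10)/(4 - 12) ≡ 19/15 mod 23. 15⁻¹ ≡ 20 (mod 23) since 15·20 = 300 ≡ 1, so λ ≡ 12.
  x = λ² - 12 - 4 = 144 - 16 ≡ 13; y = λ·(12 - 13) - 10 ≡ 1. → (13, 1)
6G: (13, 1) + (4, 6). λ = (6 - 1)/(4 - 13) ≡ 5/14 mod 23. 14⁻¹ ≡ 5 (mod 23), so λ ≡ 2.
  x = λ² - 13 - 4 = 4 - 17 ≡ 10; y = λ·(13 - 10) - 1 ≡ 5. → (10, 5)
7G: (10, 5) + (4, 6). λ = (6 - 5)/(4 - 10) ≡ 1/17 mod 23. 17⁻¹ ≡ 19 (mod 23) since 17·19 = 323 ≡ 1, so λ ≡ 19.
  x = λ² - 10 - 4 = 361 - 14 ≡ 2; y = λ·(10 - 2) - 5 ≡ 9. → (2, 9)
8G: (2, 9) + (4, 6). λ = (6 - 9)/(4 - 2) ≡ 20/2 mod 23. 2⁻¹ ≡ 12 (mod 23), so λ ≡ 10.
  x = λ² - 2 - 4 = 100 - 6 ≡ 2; y = λ·(2 - 2) - 9 ≡ 14. → (2, 14)
9G: (2, 14) + (4, 6). λ = (6 - 14)/(4 - 2) ≡ 15/2 mod 23. 2⁻¹ ≡ 12 (mod 23), so λ ≡ 19.
  x = λ² - 2 - 4 = 361 - 6 ≡ 10; y = λ·(2 - 10) - 14 ≡ 18. → (10, 18)
10G: (10, 18) + (4, 6). λ = (6 - 18)/(4 - 10) ≡ 11/17 mod 23. 17⁻¹ ≡ 19 (mod 23), so λ ≡ 2.
  x = λ² - 10 - 4 = 4 - 14 ≡ 13; y = λ·(10 - 13) - 18 ≡ 22. → (13, 22)
11G: (13, 22) + (4, 6). λ = (6 - 22)/(4 - 13) ≡ 7/14 mod 23. 14⁻¹ ≡ 5 (mod 23), so λ ≡ 12.
  x = λ² - 13 - 4 = 144 - 17 ≡ 12; y = λ·(13 - 12) - 22 ≡ 13. → (12, 13)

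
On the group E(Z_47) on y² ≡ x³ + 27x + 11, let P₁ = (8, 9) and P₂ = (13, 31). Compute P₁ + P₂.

(8, 9) + (13, 31). λ = (31 - 9)/(13 - 8) ≡ 22/5 mod 47. 5⁻¹ ≡ 19 (mod 47) since 5·19 = 95 ≡ 1, so λ ≡ 42.
  x = λ² - 8 - 13 = 1764 - 21 ≡ 4; y = λ·(8 - 4) - 9 ≡ 18. → (4, 18)

(4, 18)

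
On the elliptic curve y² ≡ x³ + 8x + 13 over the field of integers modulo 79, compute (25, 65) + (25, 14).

The two points share x = 25 and their y-coordinates satisfy 65 + 14 ≡ 0 (mod 79), so they are inverses. Their sum is O.

O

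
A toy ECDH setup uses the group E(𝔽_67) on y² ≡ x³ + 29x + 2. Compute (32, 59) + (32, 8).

O

The two points share x = 32 and their y-coordinates satisfy 59 + 8 ≡ 0 (mod 67), so they are inverses. Their sum is ∞.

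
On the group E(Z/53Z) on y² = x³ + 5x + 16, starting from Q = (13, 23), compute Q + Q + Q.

(48, 5)

Repeated addition: build up to 3Q.
2Q: tangent at (13, 23): λ = (3·13² + 5)/(2·23) ≡ 35/46. 46⁻¹ ≡ 15 (mod 53) since 46·15 = 690 ≡ 1, so λ ≡ 35·15 ≡ 48.
  x = λ² - 13 - 13 = 2304 - 26 ≡ 52; y = λ·(13 - 52) - 23 ≡ 13. → (52, 13)
3Q: (52, 13) + (13, 23). λ = (23 - 13)/(13 - 52) ≡ 10/14 mod 53. 14⁻¹ ≡ 19 (mod 53), so λ ≡ 31.
  x = λ² - 52 - 13 = 961 - 65 ≡ 48; y = λ·(52 - 48) - 13 ≡ 5. → (48, 5)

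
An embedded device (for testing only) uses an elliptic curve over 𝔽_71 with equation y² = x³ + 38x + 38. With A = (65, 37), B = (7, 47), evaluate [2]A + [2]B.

First 2A:
Repeated addition: build up to 2A.
2A: tangent at (65, 37): λ = (3·65² + 38)/(2·37) ≡ 4/3. 3⁻¹ ≡ 24 (mod 71) since 3·24 = 72 ≡ 1, so λ ≡ 4·24 ≡ 25.
  x = λ² - 65 - 65 = 625 - 130 ≡ 69; y = λ·(65 - 69) - 37 ≡ 5. → (69, 5)
2A = (69, 5).
Next 2B:
Repeated addition: build up to 2B.
2B: tangent at (7, 47): λ = (3·7² + 38)/(2·47) ≡ 43/23. 23⁻¹ ≡ 34 (mod 71) since 23·34 = 782 ≡ 1, so λ ≡ 43·34 ≡ 42.
  x = λ² - 7 - 7 = 1764 - 14 ≡ 46; y = λ·(7 - 46) - 47 ≡ 19. → (46, 19)
2B = (46, 19).
Finally 2A + 2B:
(69, 5) + (46, 19). λ = (19 - 5)/(46 - 69) ≡ 14/48 mod 71. 48⁻¹ ≡ 37 (mod 71) since 48·37 = 1776 ≡ 1, so λ ≡ 21.
  x = λ² - 69 - 46 = 441 - 115 ≡ 42; y = λ·(69 - 42) - 5 ≡ 65. → (42, 65)

(42, 65)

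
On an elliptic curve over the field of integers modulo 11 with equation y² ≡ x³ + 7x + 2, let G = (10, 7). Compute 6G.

Repeated addition: build up to 6G.
2G: tangent at (10, 7): λ = (3·10² + 7)/(2·7) ≡ 10/3. 3⁻¹ ≡ 4 (mod 11), so λ ≡ 10·4 ≡ 7.
  x = λ² - 10 - 10 = 49 - 20 ≡ 7; y = λ·(10 - 7) - 7 ≡ 3. → (7, 3)
3G: (7, 3) + (10, 7). λ = (7 - 3)/(10 - 7) ≡ 4/3 mod 11. 3⁻¹ ≡ 4 (mod 11), so λ ≡ 5.
  x = λ² - 7 - 10 = 25 - 17 ≡ 8; y = λ·(7 - 8) - 3 ≡ 3. → (8, 3)
4G: (8, 3) + (10, 7). λ = (7 - 3)/(10 - 8) ≡ 4/2 mod 11. 2⁻¹ ≡ 6 (mod 11), so λ ≡ 2.
  x = λ² - 8 - 10 = 4 - 18 ≡ 8; y = λ·(8 - 8) - 3 ≡ 8. → (8, 8)
5G: (8, 8) + (10, 7). λ = (7 - 8)/(10 - 8) ≡ 10/2 mod 11. 2⁻¹ ≡ 6 (mod 11), so λ ≡ 5.
  x = λ² - 8 - 10 = 25 - 18 ≡ 7; y = λ·(8 - 7) - 8 ≡ 8. → (7, 8)
6G: (7, 8) + (10, 7). λ = (7 - 8)/(10 - 7) ≡ 10/3 mod 11. 3⁻¹ ≡ 4 (mod 11), so λ ≡ 7.
  x = λ² - 7 - 10 = 49 - 17 ≡ 10; y = λ·(7 - 10) - 8 ≡ 4. → (10, 4)

(10, 4)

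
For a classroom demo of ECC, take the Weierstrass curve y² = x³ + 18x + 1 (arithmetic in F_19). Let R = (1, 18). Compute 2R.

(18, 18)

tangent at (1, 18): λ = (3·1² + 18)/(2·18) ≡ 2/17. 17⁻¹ ≡ 9 (mod 19) since 17·9 = 153 ≡ 1, so λ ≡ 2·9 ≡ 18.
  x = λ² - 1 - 1 = 324 - 2 ≡ 18; y = λ·(1 - 18) - 18 ≡ 18. → (18, 18)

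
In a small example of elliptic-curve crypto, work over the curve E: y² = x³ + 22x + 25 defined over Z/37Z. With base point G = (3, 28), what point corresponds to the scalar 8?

Double-and-add on 8 = (1000)₂. Start with G = (3, 28) for the leading 1-bit.
double: tangent at (3, 28): λ = (3·3² + 22)/(2·28) ≡ 12/19. 19⁻¹ ≡ 2 (mod 37), so λ ≡ 12·2 ≡ 24.
  x = λ² - 3 - 3 = 576 - 6 ≡ 15; y = λ·(3 - 15) - 28 ≡ 17. → (15, 17)
double: tangent at (15, 17): λ = (3·15² + 22)/(2·17) ≡ 31/34. 34⁻¹ ≡ 12 (mod 37), so λ ≡ 31·12 ≡ 2.
  x = λ² - 15 - 15 = 4 - 30 ≡ 11; y = λ·(15 - 11) - 17 ≡ 28. → (11, 28)
double: tangent at (11, 28): λ = (3·11² + 22)/(2·28) ≡ 15/19. 19⁻¹ ≡ 2 (mod 37) since 19·2 = 38 ≡ 1, so λ ≡ 15·2 ≡ 30.
  x = λ² - 11 - 11 = 900 - 22 ≡ 27; y = λ·(11 - 27) - 28 ≡ 10. → (27, 10)

(27, 10)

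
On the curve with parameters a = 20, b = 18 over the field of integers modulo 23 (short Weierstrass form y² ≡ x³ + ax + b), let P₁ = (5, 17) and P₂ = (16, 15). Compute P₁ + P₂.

(5, 17) + (16, 15). λ = (15 - 17)/(16 - 5) ≡ 21/11 mod 23. 11⁻¹ ≡ 21 (mod 23) since 11·21 = 231 ≡ 1, so λ ≡ 4.
  x = λ² - 5 - 16 = 16 - 21 ≡ 18; y = λ·(5 - 18) - 17 ≡ 0. → (18, 0)

(18, 0)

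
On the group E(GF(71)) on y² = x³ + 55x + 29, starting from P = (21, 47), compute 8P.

Repeated addition: build up to 8P.
2P: tangent at (21, 47): λ = (3·21² + 55)/(2·47) ≡ 29/23. 23⁻¹ ≡ 34 (mod 71) since 23·34 = 782 ≡ 1, so λ ≡ 29·34 ≡ 63.
  x = λ² - 21 - 21 = 3969 - 42 ≡ 22; y = λ·(21 - 22) - 47 ≡ 32. → (22, 32)
3P: (22, 32) + (21, 47). λ = (47 - 32)/(21 - 22) ≡ 15/70 mod 71. 70⁻¹ ≡ 70 (mod 71), so λ ≡ 56.
  x = λ² - 22 - 21 = 3136 - 43 ≡ 40; y = λ·(22 - 40) - 32 ≡ 25. → (40, 25)
4P: (40, 25) + (21, 47). λ = (47 - 25)/(21 - 40) ≡ 22/52 mod 71. 52⁻¹ ≡ 56 (mod 71) since 52·56 = 2912 ≡ 1, so λ ≡ 25.
  x = λ² - 40 - 21 = 625 - 61 ≡ 67; y = λ·(40 - 67) - 25 ≡ 10. → (67, 10)
5P: (67, 10) + (21, 47). λ = (47 - 10)/(21 - 67) ≡ 37/25 mod 71. 25⁻¹ ≡ 54 (mod 71), so λ ≡ 10.
  x = λ² - 67 - 21 = 100 - 88 ≡ 12; y = λ·(67 - 12) - 10 ≡ 43. → (12, 43)
6P: (12, 43) + (21, 47). λ = (47 - 43)/(21 - 12) ≡ 4/9 mod 71. 9⁻¹ ≡ 8 (mod 71) since 9·8 = 72 ≡ 1, so λ ≡ 32.
  x = λ² - 12 - 21 = 1024 - 33 ≡ 68; y = λ·(12 - 68) - 43 ≡ 11. → (68, 11)
7P: (68, 11) + (21, 47). λ = (47 - 11)/(21 - 68) ≡ 36/24 mod 71. 24⁻¹ ≡ 3 (mod 71), so λ ≡ 37.
  x = λ² - 68 - 21 = 1369 - 89 ≡ 2; y = λ·(68 - 2) - 11 ≡ 17. → (2, 17)
8P: (2, 17) + (21, 47). λ = (47 - 17)/(21 - 2) ≡ 30/19 mod 71. 19⁻¹ ≡ 15 (mod 71) since 19·15 = 285 ≡ 1, so λ ≡ 24.
  x = λ² - 2 - 21 = 576 - 23 ≡ 56; y = λ·(2 - 56) - 17 ≡ 36. → (56, 36)

(56, 36)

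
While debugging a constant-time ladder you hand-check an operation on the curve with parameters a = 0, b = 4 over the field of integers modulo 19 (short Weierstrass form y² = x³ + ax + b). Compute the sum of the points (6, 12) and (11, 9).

(13, 15)

(6, 12) + (11, 9). λ = (9 - 12)/(11 - 6) ≡ 16/5 mod 19. 5⁻¹ ≡ 4 (mod 19), so λ ≡ 7.
  x = λ² - 6 - 11 = 49 - 17 ≡ 13; y = λ·(6 - 13) - 12 ≡ 15. → (13, 15)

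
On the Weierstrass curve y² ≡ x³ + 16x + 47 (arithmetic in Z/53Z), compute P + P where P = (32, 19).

tangent at (32, 19): λ = (3·32² + 16)/(2·19) ≡ 14/38. 38⁻¹ ≡ 7 (mod 53), so λ ≡ 14·7 ≡ 45.
  x = λ² - 32 - 32 = 2025 - 64 ≡ 0; y = λ·(32 - 0) - 19 ≡ 43. → (0, 43)

(0, 43)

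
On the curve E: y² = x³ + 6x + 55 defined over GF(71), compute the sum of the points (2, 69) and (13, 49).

(2, 69) + (13, 49). λ = (49 - 69)/(13 - 2) ≡ 51/11 mod 71. 11⁻¹ ≡ 13 (mod 71) since 11·13 = 143 ≡ 1, so λ ≡ 24.
  x = λ² - 2 - 13 = 576 - 15 ≡ 64; y = λ·(2 - 64) - 69 ≡ 5. → (64, 5)

(64, 5)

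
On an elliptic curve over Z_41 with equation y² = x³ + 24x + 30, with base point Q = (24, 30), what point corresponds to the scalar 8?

Repeated addition: build up to 8Q.
2Q: tangent at (24, 30): λ = (3·24² + 24)/(2·30) ≡ 30/19. 19⁻¹ ≡ 13 (mod 41), so λ ≡ 30·13 ≡ 21.
  x = λ² - 24 - 24 = 441 - 48 ≡ 24; y = λ·(24 - 24) - 30 ≡ 11. → (24, 11)
3Q: (24, 11) + (24, 30): same x and y₁ ≡ -y₂, so the sum is 𝒪.
4Q: 𝒪 + (24, 30) = (24, 30) (identity).
5Q: tangent at (24, 30): λ = (3·24² + 24)/(2·30) ≡ 30/19. 19⁻¹ ≡ 13 (mod 41), so λ ≡ 30·13 ≡ 21.
  x = λ² - 24 - 24 = 441 - 48 ≡ 24; y = λ·(24 - 24) - 30 ≡ 11. → (24, 11)
6Q: (24, 11) + (24, 30): same x and y₁ ≡ -y₂, so the sum is 𝒪.
7Q: 𝒪 + (24, 30) = (24, 30) (identity).
8Q: tangent at (24, 30): λ = (3·24² + 24)/(2·30) ≡ 30/19. 19⁻¹ ≡ 13 (mod 41) since 19·13 = 247 ≡ 1, so λ ≡ 30·13 ≡ 21.
  x = λ² - 24 - 24 = 441 - 48 ≡ 24; y = λ·(24 - 24) - 30 ≡ 11. → (24, 11)

(24, 11)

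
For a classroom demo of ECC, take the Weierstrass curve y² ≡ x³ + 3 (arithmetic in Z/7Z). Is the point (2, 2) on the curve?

y² = 2² ≡ 4; x³ + 0x + 3 = 11 ≡ 4 (mod 7). 4 = 4.

yes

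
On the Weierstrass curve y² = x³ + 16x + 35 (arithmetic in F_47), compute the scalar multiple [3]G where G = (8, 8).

(34, 11)

Repeated addition: build up to 3G.
2G: tangent at (8, 8): λ = (3·8² + 16)/(2·8) ≡ 20/16. 16⁻¹ ≡ 3 (mod 47), so λ ≡ 20·3 ≡ 13.
  x = λ² - 8 - 8 = 169 - 16 ≡ 12; y = λ·(8 - 12) - 8 ≡ 34. → (12, 34)
3G: (12, 34) + (8, 8). λ = (8 - 34)/(8 - 12) ≡ 21/43 mod 47. 43⁻¹ ≡ 35 (mod 47), so λ ≡ 30.
  x = λ² - 12 - 8 = 900 - 20 ≡ 34; y = λ·(12 - 34) - 34 ≡ 11. → (34, 11)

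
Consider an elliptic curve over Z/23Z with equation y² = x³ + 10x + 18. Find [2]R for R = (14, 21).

(18, 2)

tangent at (14, 21): λ = (3·14² + 10)/(2·21) ≡ 0/19. 19⁻¹ ≡ 17 (mod 23), so λ ≡ 0·17 ≡ 0.
  x = λ² - 14 - 14 = 0 - 28 ≡ 18; y = λ·(14 - 18) - 21 ≡ 2. → (18, 2)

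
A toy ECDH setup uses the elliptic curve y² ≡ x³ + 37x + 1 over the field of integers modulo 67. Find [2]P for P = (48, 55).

(42, 0)

tangent at (48, 55): λ = (3·48² + 37)/(2·55) ≡ 48/43. 43⁻¹ ≡ 53 (mod 67), so λ ≡ 48·53 ≡ 65.
  x = λ² - 48 - 48 = 4225 - 96 ≡ 42; y = λ·(48 - 42) - 55 ≡ 0. → (42, 0)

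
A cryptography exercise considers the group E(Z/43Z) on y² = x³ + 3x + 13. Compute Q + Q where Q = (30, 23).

tangent at (30, 23): λ = (3·30² + 3)/(2·23) ≡ 37/3. 3⁻¹ ≡ 29 (mod 43), so λ ≡ 37·29 ≡ 41.
  x = λ² - 30 - 30 = 1681 - 60 ≡ 30; y = λ·(30 - 30) - 23 ≡ 20. → (30, 20)

(30, 20)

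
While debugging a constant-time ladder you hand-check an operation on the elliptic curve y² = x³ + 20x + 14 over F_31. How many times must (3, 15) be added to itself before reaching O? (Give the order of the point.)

4

2P: tangent at (3, 15): λ = (3·3² + 20)/(2·15) ≡ 16/30. 30⁻¹ ≡ 30 (mod 31) since 30·30 = 900 ≡ 1, so λ ≡ 16·30 ≡ 15.
  x = λ² - 3 - 3 = 225 - 6 ≡ 2; y = λ·(3 - 2) - 15 ≡ 0. → (2, 0)
3P: (2, 0) + (3, 15). λ = (15 - 0)/(3 - 2) ≡ 15/1 mod 31. 1⁻¹ ≡ 1 (mod 31) since 1·1 = 1 ≡ 1, so λ ≡ 15.
  x = λ² - 2 - 3 = 225 - 5 ≡ 3; y = λ·(2 - 3) - 0 ≡ 16. → (3, 16)
4P: (3, 16) + (3, 15): same x and y₁ ≡ -y₂, so the sum is O.
4P = O, so the order is 4.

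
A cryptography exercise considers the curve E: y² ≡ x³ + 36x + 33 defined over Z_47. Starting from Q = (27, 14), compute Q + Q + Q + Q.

(15, 0)

Double-and-add on 4 = (100)₂. Start with Q = (27, 14) for the leading 1-bit.
double: tangent at (27, 14): λ = (3·27² + 36)/(2·14) ≡ 14/28. 28⁻¹ ≡ 42 (mod 47) since 28·42 = 1176 ≡ 1, so λ ≡ 14·42 ≡ 24.
  x = λ² - 27 - 27 = 576 - 54 ≡ 5; y = λ·(27 - 5) - 14 ≡ 44. → (5, 44)
double: tangent at (5, 44): λ = (3·5² + 36)/(2·44) ≡ 17/41. 41⁻¹ ≡ 39 (mod 47), so λ ≡ 17·39 ≡ 5.
  x = λ² - 5 - 5 = 25 - 10 ≡ 15; y = λ·(5 - 15) - 44 ≡ 0. → (15, 0)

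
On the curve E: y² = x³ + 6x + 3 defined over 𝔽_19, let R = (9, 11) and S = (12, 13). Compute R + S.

(9, 8)

(9, 11) + (12, 13). λ = (13 - 11)/(12 - 9) ≡ 2/3 mod 19. 3⁻¹ ≡ 13 (mod 19), so λ ≡ 7.
  x = λ² - 9 - 12 = 49 - 21 ≡ 9; y = λ·(9 - 9) - 11 ≡ 8. → (9, 8)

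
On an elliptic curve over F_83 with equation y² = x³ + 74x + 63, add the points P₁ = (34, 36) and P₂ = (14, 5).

(34, 36) + (14, 5). λ = (5 - 36)/(14 - 34) ≡ 52/63 mod 83. 63⁻¹ ≡ 29 (mod 83), so λ ≡ 14.
  x = λ² - 34 - 14 = 196 - 48 ≡ 65; y = λ·(34 - 65) - 36 ≡ 28. → (65, 28)

(65, 28)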